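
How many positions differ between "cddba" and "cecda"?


Comparing "cddba" and "cecda" position by position:
  Position 0: 'c' vs 'c' => same
  Position 1: 'd' vs 'e' => DIFFER
  Position 2: 'd' vs 'c' => DIFFER
  Position 3: 'b' vs 'd' => DIFFER
  Position 4: 'a' vs 'a' => same
Positions that differ: 3

3


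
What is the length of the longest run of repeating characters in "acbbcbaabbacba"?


Input: "acbbcbaabbacba"
Scanning for longest run:
  Position 1 ('c'): new char, reset run to 1
  Position 2 ('b'): new char, reset run to 1
  Position 3 ('b'): continues run of 'b', length=2
  Position 4 ('c'): new char, reset run to 1
  Position 5 ('b'): new char, reset run to 1
  Position 6 ('a'): new char, reset run to 1
  Position 7 ('a'): continues run of 'a', length=2
  Position 8 ('b'): new char, reset run to 1
  Position 9 ('b'): continues run of 'b', length=2
  Position 10 ('a'): new char, reset run to 1
  Position 11 ('c'): new char, reset run to 1
  Position 12 ('b'): new char, reset run to 1
  Position 13 ('a'): new char, reset run to 1
Longest run: 'b' with length 2

2


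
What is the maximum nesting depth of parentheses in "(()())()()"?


Input: "(()())()()"
Tracking depth:
  Position 0 '(': depth becomes 1
  Position 1 '(': depth becomes 2
  Position 2 ')': depth becomes 1
  Position 3 '(': depth becomes 2
  Position 4 ')': depth becomes 1
  Position 5 ')': depth becomes 0
  Position 6 '(': depth becomes 1
  Position 7 ')': depth becomes 0
  Position 8 '(': depth becomes 1
  Position 9 ')': depth becomes 0
Maximum depth reached: 2

2


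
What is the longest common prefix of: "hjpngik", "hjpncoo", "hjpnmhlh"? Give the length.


Words: hjpngik, hjpncoo, hjpnmhlh
  Position 0: all 'h' => match
  Position 1: all 'j' => match
  Position 2: all 'p' => match
  Position 3: all 'n' => match
  Position 4: ('g', 'c', 'm') => mismatch, stop
LCP = "hjpn" (length 4)

4


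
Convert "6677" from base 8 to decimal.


Input: "6677" in base 8
Positional expansion:
  Digit '6' (value 6) x 8^3 = 3072
  Digit '6' (value 6) x 8^2 = 384
  Digit '7' (value 7) x 8^1 = 56
  Digit '7' (value 7) x 8^0 = 7
Sum = 3519

3519


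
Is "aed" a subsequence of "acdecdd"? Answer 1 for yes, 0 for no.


Check if "aed" is a subsequence of "acdecdd"
Greedy scan:
  Position 0 ('a'): matches sub[0] = 'a'
  Position 1 ('c'): no match needed
  Position 2 ('d'): no match needed
  Position 3 ('e'): matches sub[1] = 'e'
  Position 4 ('c'): no match needed
  Position 5 ('d'): matches sub[2] = 'd'
  Position 6 ('d'): no match needed
All 3 characters matched => is a subsequence

1


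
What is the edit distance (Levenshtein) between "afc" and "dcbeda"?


Computing edit distance: "afc" -> "dcbeda"
DP table:
           d    c    b    e    d    a
      0    1    2    3    4    5    6
  a   1    1    2    3    4    5    5
  f   2    2    2    3    4    5    6
  c   3    3    2    3    4    5    6
Edit distance = dp[3][6] = 6

6


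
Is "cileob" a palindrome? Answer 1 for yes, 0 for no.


Input: cileob
Reversed: boelic
  Compare pos 0 ('c') with pos 5 ('b'): MISMATCH
  Compare pos 1 ('i') with pos 4 ('o'): MISMATCH
  Compare pos 2 ('l') with pos 3 ('e'): MISMATCH
Result: not a palindrome

0


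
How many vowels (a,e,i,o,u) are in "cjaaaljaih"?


Input: cjaaaljaih
Checking each character:
  'c' at position 0: consonant
  'j' at position 1: consonant
  'a' at position 2: vowel (running total: 1)
  'a' at position 3: vowel (running total: 2)
  'a' at position 4: vowel (running total: 3)
  'l' at position 5: consonant
  'j' at position 6: consonant
  'a' at position 7: vowel (running total: 4)
  'i' at position 8: vowel (running total: 5)
  'h' at position 9: consonant
Total vowels: 5

5


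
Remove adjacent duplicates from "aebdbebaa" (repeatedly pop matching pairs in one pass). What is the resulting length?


Input: aebdbebaa
Stack-based adjacent duplicate removal:
  Read 'a': push. Stack: a
  Read 'e': push. Stack: ae
  Read 'b': push. Stack: aeb
  Read 'd': push. Stack: aebd
  Read 'b': push. Stack: aebdb
  Read 'e': push. Stack: aebdbe
  Read 'b': push. Stack: aebdbeb
  Read 'a': push. Stack: aebdbeba
  Read 'a': matches stack top 'a' => pop. Stack: aebdbeb
Final stack: "aebdbeb" (length 7)

7


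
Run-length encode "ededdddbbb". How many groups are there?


Input: ededdddbbb
Scanning for consecutive runs:
  Group 1: 'e' x 1 (positions 0-0)
  Group 2: 'd' x 1 (positions 1-1)
  Group 3: 'e' x 1 (positions 2-2)
  Group 4: 'd' x 4 (positions 3-6)
  Group 5: 'b' x 3 (positions 7-9)
Total groups: 5

5


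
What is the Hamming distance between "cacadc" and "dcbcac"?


Comparing "cacadc" and "dcbcac" position by position:
  Position 0: 'c' vs 'd' => differ
  Position 1: 'a' vs 'c' => differ
  Position 2: 'c' vs 'b' => differ
  Position 3: 'a' vs 'c' => differ
  Position 4: 'd' vs 'a' => differ
  Position 5: 'c' vs 'c' => same
Total differences (Hamming distance): 5

5


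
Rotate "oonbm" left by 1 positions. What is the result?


Input: "oonbm", rotate left by 1
First 1 characters: "o"
Remaining characters: "onbm"
Concatenate remaining + first: "onbm" + "o" = "onbmo"

onbmo


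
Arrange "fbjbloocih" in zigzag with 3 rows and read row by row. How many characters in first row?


Zigzag "fbjbloocih" into 3 rows:
Placing characters:
  'f' => row 0
  'b' => row 1
  'j' => row 2
  'b' => row 1
  'l' => row 0
  'o' => row 1
  'o' => row 2
  'c' => row 1
  'i' => row 0
  'h' => row 1
Rows:
  Row 0: "fli"
  Row 1: "bboch"
  Row 2: "jo"
First row length: 3

3


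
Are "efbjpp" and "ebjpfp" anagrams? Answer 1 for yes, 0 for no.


Strings: "efbjpp", "ebjpfp"
Sorted first:  befjpp
Sorted second: befjpp
Sorted forms match => anagrams

1


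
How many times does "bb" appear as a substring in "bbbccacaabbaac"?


Searching for "bb" in "bbbccacaabbaac"
Scanning each position:
  Position 0: "bb" => MATCH
  Position 1: "bb" => MATCH
  Position 2: "bc" => no
  Position 3: "cc" => no
  Position 4: "ca" => no
  Position 5: "ac" => no
  Position 6: "ca" => no
  Position 7: "aa" => no
  Position 8: "ab" => no
  Position 9: "bb" => MATCH
  Position 10: "ba" => no
  Position 11: "aa" => no
  Position 12: "ac" => no
Total occurrences: 3

3


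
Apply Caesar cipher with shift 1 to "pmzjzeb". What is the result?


Caesar cipher: shift "pmzjzeb" by 1
  'p' (pos 15) + 1 = pos 16 = 'q'
  'm' (pos 12) + 1 = pos 13 = 'n'
  'z' (pos 25) + 1 = pos 0 = 'a'
  'j' (pos 9) + 1 = pos 10 = 'k'
  'z' (pos 25) + 1 = pos 0 = 'a'
  'e' (pos 4) + 1 = pos 5 = 'f'
  'b' (pos 1) + 1 = pos 2 = 'c'
Result: qnakafc

qnakafc


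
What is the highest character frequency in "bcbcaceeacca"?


Input: bcbcaceeacca
Character counts:
  'a': 3
  'b': 2
  'c': 5
  'e': 2
Maximum frequency: 5

5


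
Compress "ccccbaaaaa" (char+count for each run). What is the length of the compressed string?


Input: ccccbaaaaa
Runs:
  'c' x 4 => "c4"
  'b' x 1 => "b1"
  'a' x 5 => "a5"
Compressed: "c4b1a5"
Compressed length: 6

6


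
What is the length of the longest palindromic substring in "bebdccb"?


Input: "bebdccb"
Checking substrings for palindromes:
  [0:3] "beb" (len 3) => palindrome
  [4:6] "cc" (len 2) => palindrome
Longest palindromic substring: "beb" with length 3

3


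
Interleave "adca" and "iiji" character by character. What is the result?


Interleaving "adca" and "iiji":
  Position 0: 'a' from first, 'i' from second => "ai"
  Position 1: 'd' from first, 'i' from second => "di"
  Position 2: 'c' from first, 'j' from second => "cj"
  Position 3: 'a' from first, 'i' from second => "ai"
Result: aidicjai

aidicjai


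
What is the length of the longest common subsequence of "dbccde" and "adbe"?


LCS of "dbccde" and "adbe"
DP table:
           a    d    b    e
      0    0    0    0    0
  d   0    0    1    1    1
  b   0    0    1    2    2
  c   0    0    1    2    2
  c   0    0    1    2    2
  d   0    0    1    2    2
  e   0    0    1    2    3
LCS length = dp[6][4] = 3

3


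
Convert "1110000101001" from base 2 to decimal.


Input: "1110000101001" in base 2
Positional expansion:
  Digit '1' (value 1) x 2^12 = 4096
  Digit '1' (value 1) x 2^11 = 2048
  Digit '1' (value 1) x 2^10 = 1024
  Digit '0' (value 0) x 2^9 = 0
  Digit '0' (value 0) x 2^8 = 0
  Digit '0' (value 0) x 2^7 = 0
  Digit '0' (value 0) x 2^6 = 0
  Digit '1' (value 1) x 2^5 = 32
  Digit '0' (value 0) x 2^4 = 0
  Digit '1' (value 1) x 2^3 = 8
  Digit '0' (value 0) x 2^2 = 0
  Digit '0' (value 0) x 2^1 = 0
  Digit '1' (value 1) x 2^0 = 1
Sum = 7209

7209


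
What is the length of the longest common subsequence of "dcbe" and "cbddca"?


LCS of "dcbe" and "cbddca"
DP table:
           c    b    d    d    c    a
      0    0    0    0    0    0    0
  d   0    0    0    1    1    1    1
  c   0    1    1    1    1    2    2
  b   0    1    2    2    2    2    2
  e   0    1    2    2    2    2    2
LCS length = dp[4][6] = 2

2


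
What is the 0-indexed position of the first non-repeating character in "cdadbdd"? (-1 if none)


Input: cdadbdd
Character frequencies:
  'a': 1
  'b': 1
  'c': 1
  'd': 4
Scanning left to right for freq == 1:
  Position 0 ('c'): unique! => answer = 0

0


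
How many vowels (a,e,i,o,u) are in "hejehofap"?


Input: hejehofap
Checking each character:
  'h' at position 0: consonant
  'e' at position 1: vowel (running total: 1)
  'j' at position 2: consonant
  'e' at position 3: vowel (running total: 2)
  'h' at position 4: consonant
  'o' at position 5: vowel (running total: 3)
  'f' at position 6: consonant
  'a' at position 7: vowel (running total: 4)
  'p' at position 8: consonant
Total vowels: 4

4


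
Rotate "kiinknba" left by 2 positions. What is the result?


Input: "kiinknba", rotate left by 2
First 2 characters: "ki"
Remaining characters: "inknba"
Concatenate remaining + first: "inknba" + "ki" = "inknbaki"

inknbaki


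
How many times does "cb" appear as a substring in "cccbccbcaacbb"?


Searching for "cb" in "cccbccbcaacbb"
Scanning each position:
  Position 0: "cc" => no
  Position 1: "cc" => no
  Position 2: "cb" => MATCH
  Position 3: "bc" => no
  Position 4: "cc" => no
  Position 5: "cb" => MATCH
  Position 6: "bc" => no
  Position 7: "ca" => no
  Position 8: "aa" => no
  Position 9: "ac" => no
  Position 10: "cb" => MATCH
  Position 11: "bb" => no
Total occurrences: 3

3


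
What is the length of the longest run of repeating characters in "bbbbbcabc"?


Input: "bbbbbcabc"
Scanning for longest run:
  Position 1 ('b'): continues run of 'b', length=2
  Position 2 ('b'): continues run of 'b', length=3
  Position 3 ('b'): continues run of 'b', length=4
  Position 4 ('b'): continues run of 'b', length=5
  Position 5 ('c'): new char, reset run to 1
  Position 6 ('a'): new char, reset run to 1
  Position 7 ('b'): new char, reset run to 1
  Position 8 ('c'): new char, reset run to 1
Longest run: 'b' with length 5

5


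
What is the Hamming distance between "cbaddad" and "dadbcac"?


Comparing "cbaddad" and "dadbcac" position by position:
  Position 0: 'c' vs 'd' => differ
  Position 1: 'b' vs 'a' => differ
  Position 2: 'a' vs 'd' => differ
  Position 3: 'd' vs 'b' => differ
  Position 4: 'd' vs 'c' => differ
  Position 5: 'a' vs 'a' => same
  Position 6: 'd' vs 'c' => differ
Total differences (Hamming distance): 6

6


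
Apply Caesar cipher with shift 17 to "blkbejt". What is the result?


Caesar cipher: shift "blkbejt" by 17
  'b' (pos 1) + 17 = pos 18 = 's'
  'l' (pos 11) + 17 = pos 2 = 'c'
  'k' (pos 10) + 17 = pos 1 = 'b'
  'b' (pos 1) + 17 = pos 18 = 's'
  'e' (pos 4) + 17 = pos 21 = 'v'
  'j' (pos 9) + 17 = pos 0 = 'a'
  't' (pos 19) + 17 = pos 10 = 'k'
Result: scbsvak

scbsvak


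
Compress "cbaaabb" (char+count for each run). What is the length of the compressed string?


Input: cbaaabb
Runs:
  'c' x 1 => "c1"
  'b' x 1 => "b1"
  'a' x 3 => "a3"
  'b' x 2 => "b2"
Compressed: "c1b1a3b2"
Compressed length: 8

8


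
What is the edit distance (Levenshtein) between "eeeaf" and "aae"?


Computing edit distance: "eeeaf" -> "aae"
DP table:
           a    a    e
      0    1    2    3
  e   1    1    2    2
  e   2    2    2    2
  e   3    3    3    2
  a   4    3    3    3
  f   5    4    4    4
Edit distance = dp[5][3] = 4

4


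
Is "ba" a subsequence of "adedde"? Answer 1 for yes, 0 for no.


Check if "ba" is a subsequence of "adedde"
Greedy scan:
  Position 0 ('a'): no match needed
  Position 1 ('d'): no match needed
  Position 2 ('e'): no match needed
  Position 3 ('d'): no match needed
  Position 4 ('d'): no match needed
  Position 5 ('e'): no match needed
Only matched 0/2 characters => not a subsequence

0


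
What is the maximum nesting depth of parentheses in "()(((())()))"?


Input: "()(((())()))"
Tracking depth:
  Position 0 '(': depth becomes 1
  Position 1 ')': depth becomes 0
  Position 2 '(': depth becomes 1
  Position 3 '(': depth becomes 2
  Position 4 '(': depth becomes 3
  Position 5 '(': depth becomes 4
  Position 6 ')': depth becomes 3
  Position 7 ')': depth becomes 2
  Position 8 '(': depth becomes 3
  Position 9 ')': depth becomes 2
  Position 10 ')': depth becomes 1
  Position 11 ')': depth becomes 0
Maximum depth reached: 4

4


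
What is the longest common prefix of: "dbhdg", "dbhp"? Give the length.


Words: dbhdg, dbhp
  Position 0: all 'd' => match
  Position 1: all 'b' => match
  Position 2: all 'h' => match
  Position 3: ('d', 'p') => mismatch, stop
LCP = "dbh" (length 3)

3


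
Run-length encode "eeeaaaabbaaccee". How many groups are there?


Input: eeeaaaabbaaccee
Scanning for consecutive runs:
  Group 1: 'e' x 3 (positions 0-2)
  Group 2: 'a' x 4 (positions 3-6)
  Group 3: 'b' x 2 (positions 7-8)
  Group 4: 'a' x 2 (positions 9-10)
  Group 5: 'c' x 2 (positions 11-12)
  Group 6: 'e' x 2 (positions 13-14)
Total groups: 6

6


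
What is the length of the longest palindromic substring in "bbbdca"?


Input: "bbbdca"
Checking substrings for palindromes:
  [0:3] "bbb" (len 3) => palindrome
  [0:2] "bb" (len 2) => palindrome
  [1:3] "bb" (len 2) => palindrome
Longest palindromic substring: "bbb" with length 3

3


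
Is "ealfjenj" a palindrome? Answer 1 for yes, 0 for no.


Input: ealfjenj
Reversed: jnejflae
  Compare pos 0 ('e') with pos 7 ('j'): MISMATCH
  Compare pos 1 ('a') with pos 6 ('n'): MISMATCH
  Compare pos 2 ('l') with pos 5 ('e'): MISMATCH
  Compare pos 3 ('f') with pos 4 ('j'): MISMATCH
Result: not a palindrome

0


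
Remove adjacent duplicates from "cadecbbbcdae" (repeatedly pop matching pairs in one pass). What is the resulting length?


Input: cadecbbbcdae
Stack-based adjacent duplicate removal:
  Read 'c': push. Stack: c
  Read 'a': push. Stack: ca
  Read 'd': push. Stack: cad
  Read 'e': push. Stack: cade
  Read 'c': push. Stack: cadec
  Read 'b': push. Stack: cadecb
  Read 'b': matches stack top 'b' => pop. Stack: cadec
  Read 'b': push. Stack: cadecb
  Read 'c': push. Stack: cadecbc
  Read 'd': push. Stack: cadecbcd
  Read 'a': push. Stack: cadecbcda
  Read 'e': push. Stack: cadecbcdae
Final stack: "cadecbcdae" (length 10)

10


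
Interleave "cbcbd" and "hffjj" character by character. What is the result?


Interleaving "cbcbd" and "hffjj":
  Position 0: 'c' from first, 'h' from second => "ch"
  Position 1: 'b' from first, 'f' from second => "bf"
  Position 2: 'c' from first, 'f' from second => "cf"
  Position 3: 'b' from first, 'j' from second => "bj"
  Position 4: 'd' from first, 'j' from second => "dj"
Result: chbfcfbjdj

chbfcfbjdj


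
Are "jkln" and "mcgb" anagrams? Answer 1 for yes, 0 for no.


Strings: "jkln", "mcgb"
Sorted first:  jkln
Sorted second: bcgm
Differ at position 0: 'j' vs 'b' => not anagrams

0


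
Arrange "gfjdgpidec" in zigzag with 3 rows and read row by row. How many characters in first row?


Zigzag "gfjdgpidec" into 3 rows:
Placing characters:
  'g' => row 0
  'f' => row 1
  'j' => row 2
  'd' => row 1
  'g' => row 0
  'p' => row 1
  'i' => row 2
  'd' => row 1
  'e' => row 0
  'c' => row 1
Rows:
  Row 0: "gge"
  Row 1: "fdpdc"
  Row 2: "ji"
First row length: 3

3


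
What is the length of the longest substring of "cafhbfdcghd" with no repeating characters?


Input: "cafhbfdcghd"
Sliding window (track last position of each char):
  Position 0 ('c'): window [0,0] length 1 -- new best
  Position 1 ('a'): window [0,1] length 2 -- new best
  Position 2 ('f'): window [0,2] length 3 -- new best
  Position 3 ('h'): window [0,3] length 4 -- new best
  Position 4 ('b'): window [0,4] length 5 -- new best
  Position 5 ('f'): repeat (last at 2), move window start to 3
  Position 5 ('f'): window [3,5] length 3
  Position 6 ('d'): window [3,6] length 4
  Position 7 ('c'): window [3,7] length 5
  Position 8 ('g'): window [3,8] length 6 -- new best
  Position 9 ('h'): repeat (last at 3), move window start to 4
  Position 9 ('h'): window [4,9] length 6
  Position 10 ('d'): repeat (last at 6), move window start to 7
  Position 10 ('d'): window [7,10] length 4
Longest substring with no repeats: "hbfdcg" with length 6

6


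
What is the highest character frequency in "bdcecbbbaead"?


Input: bdcecbbbaead
Character counts:
  'a': 2
  'b': 4
  'c': 2
  'd': 2
  'e': 2
Maximum frequency: 4

4


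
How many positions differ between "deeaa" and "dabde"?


Comparing "deeaa" and "dabde" position by position:
  Position 0: 'd' vs 'd' => same
  Position 1: 'e' vs 'a' => DIFFER
  Position 2: 'e' vs 'b' => DIFFER
  Position 3: 'a' vs 'd' => DIFFER
  Position 4: 'a' vs 'e' => DIFFER
Positions that differ: 4

4


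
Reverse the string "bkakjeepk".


Input: bkakjeepk
Reading characters right to left:
  Position 8: 'k'
  Position 7: 'p'
  Position 6: 'e'
  Position 5: 'e'
  Position 4: 'j'
  Position 3: 'k'
  Position 2: 'a'
  Position 1: 'k'
  Position 0: 'b'
Reversed: kpeejkakb

kpeejkakb


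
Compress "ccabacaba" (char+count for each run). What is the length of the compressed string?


Input: ccabacaba
Runs:
  'c' x 2 => "c2"
  'a' x 1 => "a1"
  'b' x 1 => "b1"
  'a' x 1 => "a1"
  'c' x 1 => "c1"
  'a' x 1 => "a1"
  'b' x 1 => "b1"
  'a' x 1 => "a1"
Compressed: "c2a1b1a1c1a1b1a1"
Compressed length: 16

16


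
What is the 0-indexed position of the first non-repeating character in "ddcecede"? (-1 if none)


Input: ddcecede
Character frequencies:
  'c': 2
  'd': 3
  'e': 3
Scanning left to right for freq == 1:
  Position 0 ('d'): freq=3, skip
  Position 1 ('d'): freq=3, skip
  Position 2 ('c'): freq=2, skip
  Position 3 ('e'): freq=3, skip
  Position 4 ('c'): freq=2, skip
  Position 5 ('e'): freq=3, skip
  Position 6 ('d'): freq=3, skip
  Position 7 ('e'): freq=3, skip
  No unique character found => answer = -1

-1


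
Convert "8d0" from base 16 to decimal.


Input: "8d0" in base 16
Positional expansion:
  Digit '8' (value 8) x 16^2 = 2048
  Digit 'd' (value 13) x 16^1 = 208
  Digit '0' (value 0) x 16^0 = 0
Sum = 2256

2256


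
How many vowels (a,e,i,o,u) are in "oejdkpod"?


Input: oejdkpod
Checking each character:
  'o' at position 0: vowel (running total: 1)
  'e' at position 1: vowel (running total: 2)
  'j' at position 2: consonant
  'd' at position 3: consonant
  'k' at position 4: consonant
  'p' at position 5: consonant
  'o' at position 6: vowel (running total: 3)
  'd' at position 7: consonant
Total vowels: 3

3


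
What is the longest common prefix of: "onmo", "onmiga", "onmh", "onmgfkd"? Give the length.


Words: onmo, onmiga, onmh, onmgfkd
  Position 0: all 'o' => match
  Position 1: all 'n' => match
  Position 2: all 'm' => match
  Position 3: ('o', 'i', 'h', 'g') => mismatch, stop
LCP = "onm" (length 3)

3


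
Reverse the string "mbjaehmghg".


Input: mbjaehmghg
Reading characters right to left:
  Position 9: 'g'
  Position 8: 'h'
  Position 7: 'g'
  Position 6: 'm'
  Position 5: 'h'
  Position 4: 'e'
  Position 3: 'a'
  Position 2: 'j'
  Position 1: 'b'
  Position 0: 'm'
Reversed: ghgmheajbm

ghgmheajbm


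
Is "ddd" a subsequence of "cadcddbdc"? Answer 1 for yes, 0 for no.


Check if "ddd" is a subsequence of "cadcddbdc"
Greedy scan:
  Position 0 ('c'): no match needed
  Position 1 ('a'): no match needed
  Position 2 ('d'): matches sub[0] = 'd'
  Position 3 ('c'): no match needed
  Position 4 ('d'): matches sub[1] = 'd'
  Position 5 ('d'): matches sub[2] = 'd'
  Position 6 ('b'): no match needed
  Position 7 ('d'): no match needed
  Position 8 ('c'): no match needed
All 3 characters matched => is a subsequence

1


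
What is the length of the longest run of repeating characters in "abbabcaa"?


Input: "abbabcaa"
Scanning for longest run:
  Position 1 ('b'): new char, reset run to 1
  Position 2 ('b'): continues run of 'b', length=2
  Position 3 ('a'): new char, reset run to 1
  Position 4 ('b'): new char, reset run to 1
  Position 5 ('c'): new char, reset run to 1
  Position 6 ('a'): new char, reset run to 1
  Position 7 ('a'): continues run of 'a', length=2
Longest run: 'b' with length 2

2


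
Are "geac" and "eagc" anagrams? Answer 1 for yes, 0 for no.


Strings: "geac", "eagc"
Sorted first:  aceg
Sorted second: aceg
Sorted forms match => anagrams

1


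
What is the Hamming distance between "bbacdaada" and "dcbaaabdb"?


Comparing "bbacdaada" and "dcbaaabdb" position by position:
  Position 0: 'b' vs 'd' => differ
  Position 1: 'b' vs 'c' => differ
  Position 2: 'a' vs 'b' => differ
  Position 3: 'c' vs 'a' => differ
  Position 4: 'd' vs 'a' => differ
  Position 5: 'a' vs 'a' => same
  Position 6: 'a' vs 'b' => differ
  Position 7: 'd' vs 'd' => same
  Position 8: 'a' vs 'b' => differ
Total differences (Hamming distance): 7

7


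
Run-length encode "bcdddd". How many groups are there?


Input: bcdddd
Scanning for consecutive runs:
  Group 1: 'b' x 1 (positions 0-0)
  Group 2: 'c' x 1 (positions 1-1)
  Group 3: 'd' x 4 (positions 2-5)
Total groups: 3

3


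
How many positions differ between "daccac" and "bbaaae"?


Comparing "daccac" and "bbaaae" position by position:
  Position 0: 'd' vs 'b' => DIFFER
  Position 1: 'a' vs 'b' => DIFFER
  Position 2: 'c' vs 'a' => DIFFER
  Position 3: 'c' vs 'a' => DIFFER
  Position 4: 'a' vs 'a' => same
  Position 5: 'c' vs 'e' => DIFFER
Positions that differ: 5

5


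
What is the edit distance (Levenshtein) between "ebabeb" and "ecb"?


Computing edit distance: "ebabeb" -> "ecb"
DP table:
           e    c    b
      0    1    2    3
  e   1    0    1    2
  b   2    1    1    1
  a   3    2    2    2
  b   4    3    3    2
  e   5    4    4    3
  b   6    5    5    4
Edit distance = dp[6][3] = 4

4


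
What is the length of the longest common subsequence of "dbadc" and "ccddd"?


LCS of "dbadc" and "ccddd"
DP table:
           c    c    d    d    d
      0    0    0    0    0    0
  d   0    0    0    1    1    1
  b   0    0    0    1    1    1
  a   0    0    0    1    1    1
  d   0    0    0    1    2    2
  c   0    1    1    1    2    2
LCS length = dp[5][5] = 2

2


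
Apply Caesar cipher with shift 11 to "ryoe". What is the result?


Caesar cipher: shift "ryoe" by 11
  'r' (pos 17) + 11 = pos 2 = 'c'
  'y' (pos 24) + 11 = pos 9 = 'j'
  'o' (pos 14) + 11 = pos 25 = 'z'
  'e' (pos 4) + 11 = pos 15 = 'p'
Result: cjzp

cjzp


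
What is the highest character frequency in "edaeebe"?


Input: edaeebe
Character counts:
  'a': 1
  'b': 1
  'd': 1
  'e': 4
Maximum frequency: 4

4


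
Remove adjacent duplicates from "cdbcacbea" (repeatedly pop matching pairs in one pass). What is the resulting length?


Input: cdbcacbea
Stack-based adjacent duplicate removal:
  Read 'c': push. Stack: c
  Read 'd': push. Stack: cd
  Read 'b': push. Stack: cdb
  Read 'c': push. Stack: cdbc
  Read 'a': push. Stack: cdbca
  Read 'c': push. Stack: cdbcac
  Read 'b': push. Stack: cdbcacb
  Read 'e': push. Stack: cdbcacbe
  Read 'a': push. Stack: cdbcacbea
Final stack: "cdbcacbea" (length 9)

9


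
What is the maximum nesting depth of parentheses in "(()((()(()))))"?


Input: "(()((()(()))))"
Tracking depth:
  Position 0 '(': depth becomes 1
  Position 1 '(': depth becomes 2
  Position 2 ')': depth becomes 1
  Position 3 '(': depth becomes 2
  Position 4 '(': depth becomes 3
  Position 5 '(': depth becomes 4
  Position 6 ')': depth becomes 3
  Position 7 '(': depth becomes 4
  Position 8 '(': depth becomes 5
  Position 9 ')': depth becomes 4
  Position 10 ')': depth becomes 3
  Position 11 ')': depth becomes 2
  Position 12 ')': depth becomes 1
  Position 13 ')': depth becomes 0
Maximum depth reached: 5

5


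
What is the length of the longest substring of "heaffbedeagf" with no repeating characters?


Input: "heaffbedeagf"
Sliding window (track last position of each char):
  Position 0 ('h'): window [0,0] length 1 -- new best
  Position 1 ('e'): window [0,1] length 2 -- new best
  Position 2 ('a'): window [0,2] length 3 -- new best
  Position 3 ('f'): window [0,3] length 4 -- new best
  Position 4 ('f'): repeat (last at 3), move window start to 4
  Position 4 ('f'): window [4,4] length 1
  Position 5 ('b'): window [4,5] length 2
  Position 6 ('e'): window [4,6] length 3
  Position 7 ('d'): window [4,7] length 4
  Position 8 ('e'): repeat (last at 6), move window start to 7
  Position 8 ('e'): window [7,8] length 2
  Position 9 ('a'): window [7,9] length 3
  Position 10 ('g'): window [7,10] length 4
  Position 11 ('f'): window [7,11] length 5 -- new best
Longest substring with no repeats: "deagf" with length 5

5


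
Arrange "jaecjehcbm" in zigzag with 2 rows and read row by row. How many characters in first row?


Zigzag "jaecjehcbm" into 2 rows:
Placing characters:
  'j' => row 0
  'a' => row 1
  'e' => row 0
  'c' => row 1
  'j' => row 0
  'e' => row 1
  'h' => row 0
  'c' => row 1
  'b' => row 0
  'm' => row 1
Rows:
  Row 0: "jejhb"
  Row 1: "acecm"
First row length: 5

5


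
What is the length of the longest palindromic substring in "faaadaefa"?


Input: "faaadaefa"
Checking substrings for palindromes:
  [1:4] "aaa" (len 3) => palindrome
  [3:6] "ada" (len 3) => palindrome
  [1:3] "aa" (len 2) => palindrome
  [2:4] "aa" (len 2) => palindrome
Longest palindromic substring: "aaa" with length 3

3


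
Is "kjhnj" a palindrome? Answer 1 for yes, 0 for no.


Input: kjhnj
Reversed: jnhjk
  Compare pos 0 ('k') with pos 4 ('j'): MISMATCH
  Compare pos 1 ('j') with pos 3 ('n'): MISMATCH
Result: not a palindrome

0


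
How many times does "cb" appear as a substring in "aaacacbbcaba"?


Searching for "cb" in "aaacacbbcaba"
Scanning each position:
  Position 0: "aa" => no
  Position 1: "aa" => no
  Position 2: "ac" => no
  Position 3: "ca" => no
  Position 4: "ac" => no
  Position 5: "cb" => MATCH
  Position 6: "bb" => no
  Position 7: "bc" => no
  Position 8: "ca" => no
  Position 9: "ab" => no
  Position 10: "ba" => no
Total occurrences: 1

1


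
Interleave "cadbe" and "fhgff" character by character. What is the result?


Interleaving "cadbe" and "fhgff":
  Position 0: 'c' from first, 'f' from second => "cf"
  Position 1: 'a' from first, 'h' from second => "ah"
  Position 2: 'd' from first, 'g' from second => "dg"
  Position 3: 'b' from first, 'f' from second => "bf"
  Position 4: 'e' from first, 'f' from second => "ef"
Result: cfahdgbfef

cfahdgbfef


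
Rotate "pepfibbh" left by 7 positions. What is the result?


Input: "pepfibbh", rotate left by 7
First 7 characters: "pepfibb"
Remaining characters: "h"
Concatenate remaining + first: "h" + "pepfibb" = "hpepfibb"

hpepfibb


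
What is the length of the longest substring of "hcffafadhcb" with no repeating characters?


Input: "hcffafadhcb"
Sliding window (track last position of each char):
  Position 0 ('h'): window [0,0] length 1 -- new best
  Position 1 ('c'): window [0,1] length 2 -- new best
  Position 2 ('f'): window [0,2] length 3 -- new best
  Position 3 ('f'): repeat (last at 2), move window start to 3
  Position 3 ('f'): window [3,3] length 1
  Position 4 ('a'): window [3,4] length 2
  Position 5 ('f'): repeat (last at 3), move window start to 4
  Position 5 ('f'): window [4,5] length 2
  Position 6 ('a'): repeat (last at 4), move window start to 5
  Position 6 ('a'): window [5,6] length 2
  Position 7 ('d'): window [5,7] length 3
  Position 8 ('h'): window [5,8] length 4 -- new best
  Position 9 ('c'): window [5,9] length 5 -- new best
  Position 10 ('b'): window [5,10] length 6 -- new best
Longest substring with no repeats: "fadhcb" with length 6

6


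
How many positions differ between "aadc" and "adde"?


Comparing "aadc" and "adde" position by position:
  Position 0: 'a' vs 'a' => same
  Position 1: 'a' vs 'd' => DIFFER
  Position 2: 'd' vs 'd' => same
  Position 3: 'c' vs 'e' => DIFFER
Positions that differ: 2

2


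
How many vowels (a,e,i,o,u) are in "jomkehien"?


Input: jomkehien
Checking each character:
  'j' at position 0: consonant
  'o' at position 1: vowel (running total: 1)
  'm' at position 2: consonant
  'k' at position 3: consonant
  'e' at position 4: vowel (running total: 2)
  'h' at position 5: consonant
  'i' at position 6: vowel (running total: 3)
  'e' at position 7: vowel (running total: 4)
  'n' at position 8: consonant
Total vowels: 4

4


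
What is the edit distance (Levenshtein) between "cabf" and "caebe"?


Computing edit distance: "cabf" -> "caebe"
DP table:
           c    a    e    b    e
      0    1    2    3    4    5
  c   1    0    1    2    3    4
  a   2    1    0    1    2    3
  b   3    2    1    1    1    2
  f   4    3    2    2    2    2
Edit distance = dp[4][5] = 2

2


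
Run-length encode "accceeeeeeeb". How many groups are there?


Input: accceeeeeeeb
Scanning for consecutive runs:
  Group 1: 'a' x 1 (positions 0-0)
  Group 2: 'c' x 3 (positions 1-3)
  Group 3: 'e' x 7 (positions 4-10)
  Group 4: 'b' x 1 (positions 11-11)
Total groups: 4

4


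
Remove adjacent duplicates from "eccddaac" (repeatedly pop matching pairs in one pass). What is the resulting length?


Input: eccddaac
Stack-based adjacent duplicate removal:
  Read 'e': push. Stack: e
  Read 'c': push. Stack: ec
  Read 'c': matches stack top 'c' => pop. Stack: e
  Read 'd': push. Stack: ed
  Read 'd': matches stack top 'd' => pop. Stack: e
  Read 'a': push. Stack: ea
  Read 'a': matches stack top 'a' => pop. Stack: e
  Read 'c': push. Stack: ec
Final stack: "ec" (length 2)

2


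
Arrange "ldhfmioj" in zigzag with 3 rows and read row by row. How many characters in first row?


Zigzag "ldhfmioj" into 3 rows:
Placing characters:
  'l' => row 0
  'd' => row 1
  'h' => row 2
  'f' => row 1
  'm' => row 0
  'i' => row 1
  'o' => row 2
  'j' => row 1
Rows:
  Row 0: "lm"
  Row 1: "dfij"
  Row 2: "ho"
First row length: 2

2


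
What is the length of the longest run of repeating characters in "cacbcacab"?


Input: "cacbcacab"
Scanning for longest run:
  Position 1 ('a'): new char, reset run to 1
  Position 2 ('c'): new char, reset run to 1
  Position 3 ('b'): new char, reset run to 1
  Position 4 ('c'): new char, reset run to 1
  Position 5 ('a'): new char, reset run to 1
  Position 6 ('c'): new char, reset run to 1
  Position 7 ('a'): new char, reset run to 1
  Position 8 ('b'): new char, reset run to 1
Longest run: 'c' with length 1

1


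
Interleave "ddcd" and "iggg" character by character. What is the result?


Interleaving "ddcd" and "iggg":
  Position 0: 'd' from first, 'i' from second => "di"
  Position 1: 'd' from first, 'g' from second => "dg"
  Position 2: 'c' from first, 'g' from second => "cg"
  Position 3: 'd' from first, 'g' from second => "dg"
Result: didgcgdg

didgcgdg


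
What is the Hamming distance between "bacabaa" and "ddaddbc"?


Comparing "bacabaa" and "ddaddbc" position by position:
  Position 0: 'b' vs 'd' => differ
  Position 1: 'a' vs 'd' => differ
  Position 2: 'c' vs 'a' => differ
  Position 3: 'a' vs 'd' => differ
  Position 4: 'b' vs 'd' => differ
  Position 5: 'a' vs 'b' => differ
  Position 6: 'a' vs 'c' => differ
Total differences (Hamming distance): 7

7


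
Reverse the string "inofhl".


Input: inofhl
Reading characters right to left:
  Position 5: 'l'
  Position 4: 'h'
  Position 3: 'f'
  Position 2: 'o'
  Position 1: 'n'
  Position 0: 'i'
Reversed: lhfoni

lhfoni


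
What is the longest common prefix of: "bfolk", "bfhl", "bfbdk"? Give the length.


Words: bfolk, bfhl, bfbdk
  Position 0: all 'b' => match
  Position 1: all 'f' => match
  Position 2: ('o', 'h', 'b') => mismatch, stop
LCP = "bf" (length 2)

2


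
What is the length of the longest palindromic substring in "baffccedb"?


Input: "baffccedb"
Checking substrings for palindromes:
  [2:4] "ff" (len 2) => palindrome
  [4:6] "cc" (len 2) => palindrome
Longest palindromic substring: "ff" with length 2

2


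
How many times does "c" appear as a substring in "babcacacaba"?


Searching for "c" in "babcacacaba"
Scanning each position:
  Position 0: "b" => no
  Position 1: "a" => no
  Position 2: "b" => no
  Position 3: "c" => MATCH
  Position 4: "a" => no
  Position 5: "c" => MATCH
  Position 6: "a" => no
  Position 7: "c" => MATCH
  Position 8: "a" => no
  Position 9: "b" => no
  Position 10: "a" => no
Total occurrences: 3

3


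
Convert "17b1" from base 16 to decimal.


Input: "17b1" in base 16
Positional expansion:
  Digit '1' (value 1) x 16^3 = 4096
  Digit '7' (value 7) x 16^2 = 1792
  Digit 'b' (value 11) x 16^1 = 176
  Digit '1' (value 1) x 16^0 = 1
Sum = 6065

6065


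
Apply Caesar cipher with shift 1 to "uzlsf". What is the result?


Caesar cipher: shift "uzlsf" by 1
  'u' (pos 20) + 1 = pos 21 = 'v'
  'z' (pos 25) + 1 = pos 0 = 'a'
  'l' (pos 11) + 1 = pos 12 = 'm'
  's' (pos 18) + 1 = pos 19 = 't'
  'f' (pos 5) + 1 = pos 6 = 'g'
Result: vamtg

vamtg


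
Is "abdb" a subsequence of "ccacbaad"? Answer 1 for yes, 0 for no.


Check if "abdb" is a subsequence of "ccacbaad"
Greedy scan:
  Position 0 ('c'): no match needed
  Position 1 ('c'): no match needed
  Position 2 ('a'): matches sub[0] = 'a'
  Position 3 ('c'): no match needed
  Position 4 ('b'): matches sub[1] = 'b'
  Position 5 ('a'): no match needed
  Position 6 ('a'): no match needed
  Position 7 ('d'): matches sub[2] = 'd'
Only matched 3/4 characters => not a subsequence

0


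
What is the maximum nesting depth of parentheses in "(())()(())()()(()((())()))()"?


Input: "(())()(())()()(()((())()))()"
Tracking depth:
  Position 0 '(': depth becomes 1
  Position 1 '(': depth becomes 2
  Position 2 ')': depth becomes 1
  Position 3 ')': depth becomes 0
  Position 4 '(': depth becomes 1
  Position 5 ')': depth becomes 0
  Position 6 '(': depth becomes 1
  Position 7 '(': depth becomes 2
  Position 8 ')': depth becomes 1
  Position 9 ')': depth becomes 0
  Position 10 '(': depth becomes 1
  Position 11 ')': depth becomes 0
  Position 12 '(': depth becomes 1
  Position 13 ')': depth becomes 0
  Position 14 '(': depth becomes 1
  Position 15 '(': depth becomes 2
  Position 16 ')': depth becomes 1
  Position 17 '(': depth becomes 2
  Position 18 '(': depth becomes 3
  Position 19 '(': depth becomes 4
  Position 20 ')': depth becomes 3
  Position 21 ')': depth becomes 2
  Position 22 '(': depth becomes 3
  Position 23 ')': depth becomes 2
  Position 24 ')': depth becomes 1
  Position 25 ')': depth becomes 0
  Position 26 '(': depth becomes 1
  Position 27 ')': depth becomes 0
Maximum depth reached: 4

4


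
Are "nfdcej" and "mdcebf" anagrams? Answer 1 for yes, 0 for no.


Strings: "nfdcej", "mdcebf"
Sorted first:  cdefjn
Sorted second: bcdefm
Differ at position 0: 'c' vs 'b' => not anagrams

0


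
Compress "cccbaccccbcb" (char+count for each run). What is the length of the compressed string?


Input: cccbaccccbcb
Runs:
  'c' x 3 => "c3"
  'b' x 1 => "b1"
  'a' x 1 => "a1"
  'c' x 4 => "c4"
  'b' x 1 => "b1"
  'c' x 1 => "c1"
  'b' x 1 => "b1"
Compressed: "c3b1a1c4b1c1b1"
Compressed length: 14

14


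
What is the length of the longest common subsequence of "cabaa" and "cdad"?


LCS of "cabaa" and "cdad"
DP table:
           c    d    a    d
      0    0    0    0    0
  c   0    1    1    1    1
  a   0    1    1    2    2
  b   0    1    1    2    2
  a   0    1    1    2    2
  a   0    1    1    2    2
LCS length = dp[5][4] = 2

2


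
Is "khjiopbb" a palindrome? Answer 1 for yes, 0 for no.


Input: khjiopbb
Reversed: bbpoijhk
  Compare pos 0 ('k') with pos 7 ('b'): MISMATCH
  Compare pos 1 ('h') with pos 6 ('b'): MISMATCH
  Compare pos 2 ('j') with pos 5 ('p'): MISMATCH
  Compare pos 3 ('i') with pos 4 ('o'): MISMATCH
Result: not a palindrome

0


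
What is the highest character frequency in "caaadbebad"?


Input: caaadbebad
Character counts:
  'a': 4
  'b': 2
  'c': 1
  'd': 2
  'e': 1
Maximum frequency: 4

4


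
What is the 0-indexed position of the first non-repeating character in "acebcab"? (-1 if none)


Input: acebcab
Character frequencies:
  'a': 2
  'b': 2
  'c': 2
  'e': 1
Scanning left to right for freq == 1:
  Position 0 ('a'): freq=2, skip
  Position 1 ('c'): freq=2, skip
  Position 2 ('e'): unique! => answer = 2

2


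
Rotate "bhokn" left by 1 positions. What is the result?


Input: "bhokn", rotate left by 1
First 1 characters: "b"
Remaining characters: "hokn"
Concatenate remaining + first: "hokn" + "b" = "hoknb"

hoknb


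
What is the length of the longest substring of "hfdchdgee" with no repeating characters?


Input: "hfdchdgee"
Sliding window (track last position of each char):
  Position 0 ('h'): window [0,0] length 1 -- new best
  Position 1 ('f'): window [0,1] length 2 -- new best
  Position 2 ('d'): window [0,2] length 3 -- new best
  Position 3 ('c'): window [0,3] length 4 -- new best
  Position 4 ('h'): repeat (last at 0), move window start to 1
  Position 4 ('h'): window [1,4] length 4
  Position 5 ('d'): repeat (last at 2), move window start to 3
  Position 5 ('d'): window [3,5] length 3
  Position 6 ('g'): window [3,6] length 4
  Position 7 ('e'): window [3,7] length 5 -- new best
  Position 8 ('e'): repeat (last at 7), move window start to 8
  Position 8 ('e'): window [8,8] length 1
Longest substring with no repeats: "chdge" with length 5

5


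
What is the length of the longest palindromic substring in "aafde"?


Input: "aafde"
Checking substrings for palindromes:
  [0:2] "aa" (len 2) => palindrome
Longest palindromic substring: "aa" with length 2

2


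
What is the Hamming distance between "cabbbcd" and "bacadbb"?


Comparing "cabbbcd" and "bacadbb" position by position:
  Position 0: 'c' vs 'b' => differ
  Position 1: 'a' vs 'a' => same
  Position 2: 'b' vs 'c' => differ
  Position 3: 'b' vs 'a' => differ
  Position 4: 'b' vs 'd' => differ
  Position 5: 'c' vs 'b' => differ
  Position 6: 'd' vs 'b' => differ
Total differences (Hamming distance): 6

6


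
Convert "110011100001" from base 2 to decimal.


Input: "110011100001" in base 2
Positional expansion:
  Digit '1' (value 1) x 2^11 = 2048
  Digit '1' (value 1) x 2^10 = 1024
  Digit '0' (value 0) x 2^9 = 0
  Digit '0' (value 0) x 2^8 = 0
  Digit '1' (value 1) x 2^7 = 128
  Digit '1' (value 1) x 2^6 = 64
  Digit '1' (value 1) x 2^5 = 32
  Digit '0' (value 0) x 2^4 = 0
  Digit '0' (value 0) x 2^3 = 0
  Digit '0' (value 0) x 2^2 = 0
  Digit '0' (value 0) x 2^1 = 0
  Digit '1' (value 1) x 2^0 = 1
Sum = 3297

3297


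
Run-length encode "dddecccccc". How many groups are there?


Input: dddecccccc
Scanning for consecutive runs:
  Group 1: 'd' x 3 (positions 0-2)
  Group 2: 'e' x 1 (positions 3-3)
  Group 3: 'c' x 6 (positions 4-9)
Total groups: 3

3


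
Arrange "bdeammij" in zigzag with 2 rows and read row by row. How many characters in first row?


Zigzag "bdeammij" into 2 rows:
Placing characters:
  'b' => row 0
  'd' => row 1
  'e' => row 0
  'a' => row 1
  'm' => row 0
  'm' => row 1
  'i' => row 0
  'j' => row 1
Rows:
  Row 0: "bemi"
  Row 1: "damj"
First row length: 4

4


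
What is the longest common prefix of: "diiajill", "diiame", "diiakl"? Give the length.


Words: diiajill, diiame, diiakl
  Position 0: all 'd' => match
  Position 1: all 'i' => match
  Position 2: all 'i' => match
  Position 3: all 'a' => match
  Position 4: ('j', 'm', 'k') => mismatch, stop
LCP = "diia" (length 4)

4
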